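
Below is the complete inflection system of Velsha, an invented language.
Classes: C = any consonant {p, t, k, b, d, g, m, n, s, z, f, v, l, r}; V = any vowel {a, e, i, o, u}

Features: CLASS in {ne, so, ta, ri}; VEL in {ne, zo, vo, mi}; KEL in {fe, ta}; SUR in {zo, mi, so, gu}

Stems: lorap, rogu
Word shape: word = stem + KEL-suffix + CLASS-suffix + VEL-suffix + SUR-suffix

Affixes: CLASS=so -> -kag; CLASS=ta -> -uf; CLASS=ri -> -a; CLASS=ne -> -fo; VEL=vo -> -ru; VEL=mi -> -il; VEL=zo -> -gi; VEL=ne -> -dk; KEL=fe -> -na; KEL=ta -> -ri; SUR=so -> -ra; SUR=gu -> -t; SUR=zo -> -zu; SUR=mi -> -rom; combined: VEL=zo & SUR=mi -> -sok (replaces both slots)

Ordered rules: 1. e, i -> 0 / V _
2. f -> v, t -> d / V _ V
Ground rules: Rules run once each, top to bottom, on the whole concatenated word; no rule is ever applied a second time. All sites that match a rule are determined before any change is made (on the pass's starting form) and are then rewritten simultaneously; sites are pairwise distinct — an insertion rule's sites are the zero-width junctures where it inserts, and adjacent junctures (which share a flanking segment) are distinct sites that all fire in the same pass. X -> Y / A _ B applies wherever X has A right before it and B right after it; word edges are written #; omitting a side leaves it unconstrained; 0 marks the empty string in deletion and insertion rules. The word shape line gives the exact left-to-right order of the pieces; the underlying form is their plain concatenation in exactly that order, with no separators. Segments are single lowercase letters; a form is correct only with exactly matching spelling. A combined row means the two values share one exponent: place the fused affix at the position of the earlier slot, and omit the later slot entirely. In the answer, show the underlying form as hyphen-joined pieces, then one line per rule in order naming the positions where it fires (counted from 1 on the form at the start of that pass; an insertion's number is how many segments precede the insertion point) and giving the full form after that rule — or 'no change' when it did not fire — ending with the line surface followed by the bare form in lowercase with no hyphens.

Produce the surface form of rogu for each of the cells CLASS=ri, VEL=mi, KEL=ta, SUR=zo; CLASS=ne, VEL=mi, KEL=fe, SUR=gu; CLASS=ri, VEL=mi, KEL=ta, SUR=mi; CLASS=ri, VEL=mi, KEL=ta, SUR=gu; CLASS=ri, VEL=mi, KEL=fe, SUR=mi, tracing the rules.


cell CLASS=ri, VEL=mi, KEL=ta, SUR=zo:
underlying: rogu-ri-a-il-zu
1. e, i -> 0 / V _: fires at position(s) 8: rogurialzu
2. f -> v, t -> d / V _ V: no change
surface: rogurialzu

cell CLASS=ne, VEL=mi, KEL=fe, SUR=gu:
underlying: rogu-na-fo-il-t
1. e, i -> 0 / V _: fires at position(s) 9: rogunafolt
2. f -> v, t -> d / V _ V: fires at position(s) 7: rogunavolt
surface: rogunavolt

cell CLASS=ri, VEL=mi, KEL=ta, SUR=mi:
underlying: rogu-ri-a-il-rom
1. e, i -> 0 / V _: fires at position(s) 8: rogurialrom
2. f -> v, t -> d / V _ V: no change
surface: rogurialrom

cell CLASS=ri, VEL=mi, KEL=ta, SUR=gu:
underlying: rogu-ri-a-il-t
1. e, i -> 0 / V _: fires at position(s) 8: rogurialt
2. f -> v, t -> d / V _ V: no change
surface: rogurialt

cell CLASS=ri, VEL=mi, KEL=fe, SUR=mi:
underlying: rogu-na-a-il-rom
1. e, i -> 0 / V _: fires at position(s) 8: rogunaalrom
2. f -> v, t -> d / V _ V: no change
surface: rogunaalrom


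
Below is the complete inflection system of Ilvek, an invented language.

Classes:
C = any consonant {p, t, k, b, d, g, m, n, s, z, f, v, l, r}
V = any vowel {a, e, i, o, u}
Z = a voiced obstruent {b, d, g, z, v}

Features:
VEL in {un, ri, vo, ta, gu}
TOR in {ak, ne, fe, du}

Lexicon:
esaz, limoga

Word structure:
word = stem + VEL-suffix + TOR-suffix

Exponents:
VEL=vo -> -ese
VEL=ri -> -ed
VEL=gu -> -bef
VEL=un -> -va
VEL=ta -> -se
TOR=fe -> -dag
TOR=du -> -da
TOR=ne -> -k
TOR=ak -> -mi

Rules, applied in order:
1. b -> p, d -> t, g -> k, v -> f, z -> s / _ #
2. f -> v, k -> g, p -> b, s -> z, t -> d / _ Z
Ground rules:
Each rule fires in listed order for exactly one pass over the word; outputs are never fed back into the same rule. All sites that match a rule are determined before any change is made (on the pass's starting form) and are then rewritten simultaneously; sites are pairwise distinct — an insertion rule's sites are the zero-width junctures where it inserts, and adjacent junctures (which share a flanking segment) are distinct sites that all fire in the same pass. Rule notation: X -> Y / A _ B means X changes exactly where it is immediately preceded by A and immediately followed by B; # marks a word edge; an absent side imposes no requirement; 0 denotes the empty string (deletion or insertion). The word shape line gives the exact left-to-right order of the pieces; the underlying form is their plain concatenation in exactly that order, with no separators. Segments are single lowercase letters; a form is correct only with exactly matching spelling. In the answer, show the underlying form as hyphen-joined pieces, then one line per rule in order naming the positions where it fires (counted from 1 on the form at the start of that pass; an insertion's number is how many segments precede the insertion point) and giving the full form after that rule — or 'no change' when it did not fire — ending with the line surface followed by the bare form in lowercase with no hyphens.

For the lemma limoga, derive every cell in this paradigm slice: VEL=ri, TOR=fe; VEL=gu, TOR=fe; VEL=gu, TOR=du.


cell VEL=ri, TOR=fe:
underlying: limoga-ed-dag
1. b -> p, d -> t, g -> k, v -> f, z -> s / _ #: fires at position(s) 11: limogaeddak
2. f -> v, k -> g, p -> b, s -> z, t -> d / _ Z: no change
surface: limogaeddak

cell VEL=gu, TOR=fe:
underlying: limoga-bef-dag
1. b -> p, d -> t, g -> k, v -> f, z -> s / _ #: fires at position(s) 12: limogabefdak
2. f -> v, k -> g, p -> b, s -> z, t -> d / _ Z: fires at position(s) 9: limogabevdak
surface: limogabevdak

cell VEL=gu, TOR=du:
underlying: limoga-bef-da
1. b -> p, d -> t, g -> k, v -> f, z -> s / _ #: no change
2. f -> v, k -> g, p -> b, s -> z, t -> d / _ Z: fires at position(s) 9: limogabevda
surface: limogabevda


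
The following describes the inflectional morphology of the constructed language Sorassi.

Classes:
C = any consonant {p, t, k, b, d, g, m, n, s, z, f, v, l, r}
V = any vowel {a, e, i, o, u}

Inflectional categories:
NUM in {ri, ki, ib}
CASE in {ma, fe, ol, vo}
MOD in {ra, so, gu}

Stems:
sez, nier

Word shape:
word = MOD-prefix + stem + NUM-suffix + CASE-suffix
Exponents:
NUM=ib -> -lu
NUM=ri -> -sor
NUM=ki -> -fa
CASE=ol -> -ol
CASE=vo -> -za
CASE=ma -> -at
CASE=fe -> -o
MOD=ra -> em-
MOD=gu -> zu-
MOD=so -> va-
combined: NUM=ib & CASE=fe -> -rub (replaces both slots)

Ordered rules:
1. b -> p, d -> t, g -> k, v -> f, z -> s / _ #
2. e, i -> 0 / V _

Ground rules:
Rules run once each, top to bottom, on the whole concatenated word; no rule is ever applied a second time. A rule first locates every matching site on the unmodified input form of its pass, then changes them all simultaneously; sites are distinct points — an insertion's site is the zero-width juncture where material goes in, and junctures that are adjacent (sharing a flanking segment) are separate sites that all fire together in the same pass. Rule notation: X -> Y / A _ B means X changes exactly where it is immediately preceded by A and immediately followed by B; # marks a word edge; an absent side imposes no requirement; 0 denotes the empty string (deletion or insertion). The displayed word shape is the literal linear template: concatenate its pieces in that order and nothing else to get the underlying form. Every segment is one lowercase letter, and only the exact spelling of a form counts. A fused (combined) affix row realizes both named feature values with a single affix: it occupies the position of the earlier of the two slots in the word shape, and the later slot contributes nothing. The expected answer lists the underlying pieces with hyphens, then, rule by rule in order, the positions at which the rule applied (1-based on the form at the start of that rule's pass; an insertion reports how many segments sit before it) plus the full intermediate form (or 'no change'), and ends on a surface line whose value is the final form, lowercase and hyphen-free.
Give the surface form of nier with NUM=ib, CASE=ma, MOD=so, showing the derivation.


underlying: va-nier-lu-at
1. b -> p, d -> t, g -> k, v -> f, z -> s / _ #: no change
2. e, i -> 0 / V _: fires at position(s) 5: vanirluat
surface: vanirluat


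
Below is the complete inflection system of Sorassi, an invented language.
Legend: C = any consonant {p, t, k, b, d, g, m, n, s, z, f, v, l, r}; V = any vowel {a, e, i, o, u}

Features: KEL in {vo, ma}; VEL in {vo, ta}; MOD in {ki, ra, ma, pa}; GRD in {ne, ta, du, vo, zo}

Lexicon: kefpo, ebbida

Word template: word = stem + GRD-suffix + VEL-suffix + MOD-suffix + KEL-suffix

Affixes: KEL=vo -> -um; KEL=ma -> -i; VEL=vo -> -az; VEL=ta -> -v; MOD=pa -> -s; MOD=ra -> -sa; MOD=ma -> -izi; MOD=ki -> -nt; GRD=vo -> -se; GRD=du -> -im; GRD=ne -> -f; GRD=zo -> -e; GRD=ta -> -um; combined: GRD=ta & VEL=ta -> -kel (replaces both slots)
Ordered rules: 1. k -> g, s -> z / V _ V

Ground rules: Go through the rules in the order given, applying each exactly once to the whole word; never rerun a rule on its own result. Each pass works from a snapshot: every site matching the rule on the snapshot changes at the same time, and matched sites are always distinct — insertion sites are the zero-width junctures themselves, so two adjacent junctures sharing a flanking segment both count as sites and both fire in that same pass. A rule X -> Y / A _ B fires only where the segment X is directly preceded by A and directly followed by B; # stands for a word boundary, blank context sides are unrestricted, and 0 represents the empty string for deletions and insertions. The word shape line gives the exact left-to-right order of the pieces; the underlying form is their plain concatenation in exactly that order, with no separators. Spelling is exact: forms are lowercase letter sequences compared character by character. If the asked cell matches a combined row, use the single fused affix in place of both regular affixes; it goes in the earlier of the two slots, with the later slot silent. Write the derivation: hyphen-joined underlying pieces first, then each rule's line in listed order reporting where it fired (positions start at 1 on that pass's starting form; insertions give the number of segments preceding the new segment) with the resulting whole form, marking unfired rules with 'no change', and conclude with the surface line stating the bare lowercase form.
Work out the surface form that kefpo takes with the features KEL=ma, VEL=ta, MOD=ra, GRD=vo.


underlying: kefpo-se-v-sa-i
1. k -> g, s -> z / V _ V: fires at position(s) 6: kefpozevsai
surface: kefpozevsai


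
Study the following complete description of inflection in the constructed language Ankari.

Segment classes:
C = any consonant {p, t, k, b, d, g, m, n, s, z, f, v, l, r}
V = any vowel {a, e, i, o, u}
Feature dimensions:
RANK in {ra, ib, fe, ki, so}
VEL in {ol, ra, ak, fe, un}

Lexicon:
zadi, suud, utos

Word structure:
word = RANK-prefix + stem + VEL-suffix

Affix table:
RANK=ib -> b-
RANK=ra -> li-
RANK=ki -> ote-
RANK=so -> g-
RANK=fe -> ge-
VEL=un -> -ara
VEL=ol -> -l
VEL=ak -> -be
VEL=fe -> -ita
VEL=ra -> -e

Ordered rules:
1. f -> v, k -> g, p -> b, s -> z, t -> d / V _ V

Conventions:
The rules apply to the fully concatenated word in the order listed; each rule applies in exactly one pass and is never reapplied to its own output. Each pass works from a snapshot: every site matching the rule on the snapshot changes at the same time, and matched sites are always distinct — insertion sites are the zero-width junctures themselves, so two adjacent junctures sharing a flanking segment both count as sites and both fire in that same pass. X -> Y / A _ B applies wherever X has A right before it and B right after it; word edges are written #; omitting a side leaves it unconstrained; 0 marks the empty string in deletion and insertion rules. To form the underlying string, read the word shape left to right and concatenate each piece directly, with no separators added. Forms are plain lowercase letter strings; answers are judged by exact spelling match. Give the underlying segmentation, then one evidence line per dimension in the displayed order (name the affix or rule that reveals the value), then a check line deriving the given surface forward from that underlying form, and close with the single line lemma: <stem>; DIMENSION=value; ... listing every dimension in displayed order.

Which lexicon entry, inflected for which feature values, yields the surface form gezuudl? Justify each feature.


underlying: ge-suud-l
RANK=fe - signalled by the affix ge-
VEL=ol - signalled by the affix -l
check: gesuudl -> gezuudl
lemma: suud; RANK=fe; VEL=ol


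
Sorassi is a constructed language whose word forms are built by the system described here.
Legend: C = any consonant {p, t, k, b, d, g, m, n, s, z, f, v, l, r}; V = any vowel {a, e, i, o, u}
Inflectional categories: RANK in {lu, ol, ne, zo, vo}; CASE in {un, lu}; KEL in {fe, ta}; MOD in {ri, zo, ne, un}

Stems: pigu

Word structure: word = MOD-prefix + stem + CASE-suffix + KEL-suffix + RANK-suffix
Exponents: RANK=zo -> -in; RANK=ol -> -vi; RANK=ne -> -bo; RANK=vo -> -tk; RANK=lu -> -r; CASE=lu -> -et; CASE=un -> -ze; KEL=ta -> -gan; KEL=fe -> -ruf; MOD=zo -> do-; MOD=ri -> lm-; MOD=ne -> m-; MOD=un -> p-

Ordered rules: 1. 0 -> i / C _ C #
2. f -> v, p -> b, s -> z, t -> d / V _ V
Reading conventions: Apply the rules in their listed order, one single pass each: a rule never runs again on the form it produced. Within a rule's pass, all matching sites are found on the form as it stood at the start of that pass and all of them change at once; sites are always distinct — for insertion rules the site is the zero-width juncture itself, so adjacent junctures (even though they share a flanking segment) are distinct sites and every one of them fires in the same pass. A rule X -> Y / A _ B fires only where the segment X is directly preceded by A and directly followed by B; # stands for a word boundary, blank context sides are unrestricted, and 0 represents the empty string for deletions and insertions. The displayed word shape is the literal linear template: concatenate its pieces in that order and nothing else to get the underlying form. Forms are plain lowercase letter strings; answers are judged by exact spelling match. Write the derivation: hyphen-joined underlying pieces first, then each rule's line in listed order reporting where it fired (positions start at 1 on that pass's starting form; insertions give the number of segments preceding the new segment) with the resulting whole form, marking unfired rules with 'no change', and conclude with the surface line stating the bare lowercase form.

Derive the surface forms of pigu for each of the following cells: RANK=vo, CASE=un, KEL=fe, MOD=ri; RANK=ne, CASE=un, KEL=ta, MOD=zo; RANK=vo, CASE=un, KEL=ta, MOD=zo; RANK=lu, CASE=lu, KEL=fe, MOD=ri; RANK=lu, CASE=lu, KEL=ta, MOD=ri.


cell RANK=vo, CASE=un, KEL=fe, MOD=ri:
underlying: lm-pigu-ze-ruf-tk
1. 0 -> i / C _ C #: inserts after position(s) 12: lmpiguzeruftik
2. f -> v, p -> b, s -> z, t -> d / V _ V: no change
surface: lmpiguzeruftik

cell RANK=ne, CASE=un, KEL=ta, MOD=zo:
underlying: do-pigu-ze-gan-bo
1. 0 -> i / C _ C #: no change
2. f -> v, p -> b, s -> z, t -> d / V _ V: fires at position(s) 3: dobiguzeganbo
surface: dobiguzeganbo

cell RANK=vo, CASE=un, KEL=ta, MOD=zo:
underlying: do-pigu-ze-gan-tk
1. 0 -> i / C _ C #: inserts after position(s) 12: dopiguzegantik
2. f -> v, p -> b, s -> z, t -> d / V _ V: fires at position(s) 3: dobiguzegantik
surface: dobiguzegantik

cell RANK=lu, CASE=lu, KEL=fe, MOD=ri:
underlying: lm-pigu-et-ruf-r
1. 0 -> i / C _ C #: inserts after position(s) 11: lmpiguetrufir
2. f -> v, p -> b, s -> z, t -> d / V _ V: fires at position(s) 11: lmpiguetruvir
surface: lmpiguetruvir

cell RANK=lu, CASE=lu, KEL=ta, MOD=ri:
underlying: lm-pigu-et-gan-r
1. 0 -> i / C _ C #: inserts after position(s) 11: lmpiguetganir
2. f -> v, p -> b, s -> z, t -> d / V _ V: no change
surface: lmpiguetganir


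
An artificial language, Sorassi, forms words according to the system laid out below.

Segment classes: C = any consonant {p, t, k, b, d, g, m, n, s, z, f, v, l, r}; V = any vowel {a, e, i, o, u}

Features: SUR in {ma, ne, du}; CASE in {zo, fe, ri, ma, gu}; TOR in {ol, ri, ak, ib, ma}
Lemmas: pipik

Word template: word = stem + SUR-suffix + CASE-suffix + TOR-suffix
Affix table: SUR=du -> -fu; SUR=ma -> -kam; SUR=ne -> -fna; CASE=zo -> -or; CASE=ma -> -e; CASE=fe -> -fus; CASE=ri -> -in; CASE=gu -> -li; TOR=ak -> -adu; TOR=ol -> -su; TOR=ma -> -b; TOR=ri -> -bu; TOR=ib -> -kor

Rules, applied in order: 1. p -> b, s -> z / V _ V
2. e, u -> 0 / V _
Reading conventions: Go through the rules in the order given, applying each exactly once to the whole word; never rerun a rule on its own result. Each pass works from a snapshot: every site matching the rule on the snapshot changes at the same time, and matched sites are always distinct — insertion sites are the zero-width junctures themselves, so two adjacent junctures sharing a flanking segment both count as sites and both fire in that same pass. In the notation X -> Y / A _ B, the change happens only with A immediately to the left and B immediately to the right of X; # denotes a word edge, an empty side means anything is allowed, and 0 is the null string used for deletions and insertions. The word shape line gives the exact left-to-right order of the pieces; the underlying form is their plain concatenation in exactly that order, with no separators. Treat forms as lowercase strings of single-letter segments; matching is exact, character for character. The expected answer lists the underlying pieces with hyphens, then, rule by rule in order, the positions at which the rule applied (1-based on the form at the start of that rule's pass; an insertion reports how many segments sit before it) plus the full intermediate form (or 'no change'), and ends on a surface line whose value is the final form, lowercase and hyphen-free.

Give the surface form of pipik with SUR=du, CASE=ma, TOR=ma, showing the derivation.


underlying: pipik-fu-e-b
1. p -> b, s -> z / V _ V: fires at position(s) 3: pibikfueb
2. e, u -> 0 / V _: fires at position(s) 8: pibikfub
surface: pibikfub


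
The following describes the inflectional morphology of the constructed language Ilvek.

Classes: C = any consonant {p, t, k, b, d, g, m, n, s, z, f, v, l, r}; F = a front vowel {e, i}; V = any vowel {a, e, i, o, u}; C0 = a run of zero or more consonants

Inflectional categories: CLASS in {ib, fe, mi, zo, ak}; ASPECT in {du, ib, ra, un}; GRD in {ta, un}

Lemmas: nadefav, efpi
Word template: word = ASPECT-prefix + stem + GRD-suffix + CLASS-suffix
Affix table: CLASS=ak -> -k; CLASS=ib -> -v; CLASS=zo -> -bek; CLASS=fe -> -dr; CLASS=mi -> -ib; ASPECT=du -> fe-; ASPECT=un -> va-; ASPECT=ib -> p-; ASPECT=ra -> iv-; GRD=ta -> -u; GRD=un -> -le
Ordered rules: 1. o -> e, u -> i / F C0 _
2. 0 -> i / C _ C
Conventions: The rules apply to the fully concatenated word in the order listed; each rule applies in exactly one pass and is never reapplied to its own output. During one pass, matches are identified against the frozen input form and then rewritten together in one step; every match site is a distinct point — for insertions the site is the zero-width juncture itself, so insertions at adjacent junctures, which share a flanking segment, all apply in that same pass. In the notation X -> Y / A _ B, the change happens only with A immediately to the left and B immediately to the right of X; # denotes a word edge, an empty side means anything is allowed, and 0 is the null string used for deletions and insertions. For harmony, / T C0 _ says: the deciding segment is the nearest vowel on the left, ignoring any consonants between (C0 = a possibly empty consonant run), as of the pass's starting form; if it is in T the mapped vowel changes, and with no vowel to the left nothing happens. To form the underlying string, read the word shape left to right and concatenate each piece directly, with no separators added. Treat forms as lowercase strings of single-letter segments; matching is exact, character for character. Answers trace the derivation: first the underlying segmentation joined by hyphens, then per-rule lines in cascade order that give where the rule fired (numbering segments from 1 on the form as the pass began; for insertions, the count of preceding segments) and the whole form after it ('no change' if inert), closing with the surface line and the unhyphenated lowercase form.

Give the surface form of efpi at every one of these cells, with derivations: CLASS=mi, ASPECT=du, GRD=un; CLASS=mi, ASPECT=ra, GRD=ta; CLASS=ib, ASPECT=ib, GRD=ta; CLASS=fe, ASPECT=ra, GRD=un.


cell CLASS=mi, ASPECT=du, GRD=un:
underlying: fe-efpi-le-ib
1. o -> e, u -> i / F C0 _: no change
2. 0 -> i / C _ C: inserts after position(s) 4: feefipileib
surface: feefipileib

cell CLASS=mi, ASPECT=ra, GRD=ta:
underlying: iv-efpi-u-ib
1. o -> e, u -> i / F C0 _: fires at position(s) 7: ivefpiiib
2. 0 -> i / C _ C: inserts after position(s) 4: ivefipiiib
surface: ivefipiiib

cell CLASS=ib, ASPECT=ib, GRD=ta:
underlying: p-efpi-u-v
1. o -> e, u -> i / F C0 _: fires at position(s) 6: pefpiiv
2. 0 -> i / C _ C: inserts after position(s) 3: pefipiiv
surface: pefipiiv

cell CLASS=fe, ASPECT=ra, GRD=un:
underlying: iv-efpi-le-dr
1. o -> e, u -> i / F C0 _: no change
2. 0 -> i / C _ C: inserts after position(s) 4, 9: ivefipiledir
surface: ivefipiledir


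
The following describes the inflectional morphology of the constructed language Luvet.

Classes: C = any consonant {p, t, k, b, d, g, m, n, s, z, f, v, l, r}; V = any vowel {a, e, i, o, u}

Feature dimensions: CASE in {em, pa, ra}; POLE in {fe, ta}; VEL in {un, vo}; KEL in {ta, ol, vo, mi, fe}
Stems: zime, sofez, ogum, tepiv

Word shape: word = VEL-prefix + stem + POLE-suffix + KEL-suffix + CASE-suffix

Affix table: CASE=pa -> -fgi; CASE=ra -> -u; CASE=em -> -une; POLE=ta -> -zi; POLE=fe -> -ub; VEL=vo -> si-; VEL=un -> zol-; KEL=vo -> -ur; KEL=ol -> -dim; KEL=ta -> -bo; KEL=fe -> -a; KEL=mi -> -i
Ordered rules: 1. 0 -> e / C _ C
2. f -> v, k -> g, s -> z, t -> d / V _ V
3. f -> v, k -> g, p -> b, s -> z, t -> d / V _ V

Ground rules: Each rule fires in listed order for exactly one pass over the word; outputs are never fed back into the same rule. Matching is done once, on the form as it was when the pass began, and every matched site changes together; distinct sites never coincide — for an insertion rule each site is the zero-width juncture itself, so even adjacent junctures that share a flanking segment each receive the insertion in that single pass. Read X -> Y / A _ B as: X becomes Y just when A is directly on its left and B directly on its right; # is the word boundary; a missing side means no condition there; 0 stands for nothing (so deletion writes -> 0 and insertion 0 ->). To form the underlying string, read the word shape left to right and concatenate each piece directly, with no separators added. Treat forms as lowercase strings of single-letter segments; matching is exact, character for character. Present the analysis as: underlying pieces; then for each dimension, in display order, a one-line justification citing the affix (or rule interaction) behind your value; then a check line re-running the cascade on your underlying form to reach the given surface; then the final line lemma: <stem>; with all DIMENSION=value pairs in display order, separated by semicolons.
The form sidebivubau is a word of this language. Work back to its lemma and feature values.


underlying: si-tepiv-ub-a-u
CASE=ra - signalled by the affix -u
POLE=fe - signalled by the affix -ub
VEL=vo - signalled by the affix si-
KEL=fe - signalled by the affix -a
check: sitepivubau -> sitepivubau -> sidepivubau -> sidebivubau
lemma: tepiv; CASE=ra; POLE=fe; VEL=vo; KEL=fe


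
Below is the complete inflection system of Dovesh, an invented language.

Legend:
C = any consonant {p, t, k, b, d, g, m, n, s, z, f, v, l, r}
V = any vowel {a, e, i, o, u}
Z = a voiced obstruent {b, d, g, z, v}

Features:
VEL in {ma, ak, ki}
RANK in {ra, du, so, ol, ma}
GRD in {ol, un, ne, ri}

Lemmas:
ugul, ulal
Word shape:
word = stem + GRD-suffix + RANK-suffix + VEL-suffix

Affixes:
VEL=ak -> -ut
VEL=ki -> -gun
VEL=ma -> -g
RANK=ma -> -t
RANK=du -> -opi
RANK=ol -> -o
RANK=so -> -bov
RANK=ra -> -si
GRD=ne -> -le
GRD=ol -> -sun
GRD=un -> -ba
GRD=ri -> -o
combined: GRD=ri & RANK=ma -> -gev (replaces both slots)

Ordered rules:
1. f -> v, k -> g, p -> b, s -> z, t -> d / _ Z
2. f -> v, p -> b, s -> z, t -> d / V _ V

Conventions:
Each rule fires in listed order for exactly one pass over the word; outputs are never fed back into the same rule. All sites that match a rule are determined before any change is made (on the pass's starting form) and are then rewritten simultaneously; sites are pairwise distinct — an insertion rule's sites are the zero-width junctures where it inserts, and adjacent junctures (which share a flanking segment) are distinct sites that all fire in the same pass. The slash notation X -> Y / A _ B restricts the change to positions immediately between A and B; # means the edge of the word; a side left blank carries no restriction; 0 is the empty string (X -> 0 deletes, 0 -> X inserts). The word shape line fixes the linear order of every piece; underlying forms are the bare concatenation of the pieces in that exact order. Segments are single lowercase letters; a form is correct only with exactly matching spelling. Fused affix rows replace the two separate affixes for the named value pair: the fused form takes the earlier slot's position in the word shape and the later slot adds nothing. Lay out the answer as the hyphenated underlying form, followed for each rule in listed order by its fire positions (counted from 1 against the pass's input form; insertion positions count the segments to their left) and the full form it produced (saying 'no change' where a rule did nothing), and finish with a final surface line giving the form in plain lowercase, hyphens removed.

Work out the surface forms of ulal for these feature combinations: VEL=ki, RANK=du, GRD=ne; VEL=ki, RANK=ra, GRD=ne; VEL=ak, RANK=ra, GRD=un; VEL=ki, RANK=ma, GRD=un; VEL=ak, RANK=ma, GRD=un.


cell VEL=ki, RANK=du, GRD=ne:
underlying: ulal-le-opi-gun
1. f -> v, k -> g, p -> b, s -> z, t -> d / _ Z: no change
2. f -> v, p -> b, s -> z, t -> d / V _ V: fires at position(s) 8: ulalleobigun
surface: ulalleobigun

cell VEL=ki, RANK=ra, GRD=ne:
underlying: ulal-le-si-gun
1. f -> v, k -> g, p -> b, s -> z, t -> d / _ Z: no change
2. f -> v, p -> b, s -> z, t -> d / V _ V: fires at position(s) 7: ulallezigun
surface: ulallezigun

cell VEL=ak, RANK=ra, GRD=un:
underlying: ulal-ba-si-ut
1. f -> v, k -> g, p -> b, s -> z, t -> d / _ Z: no change
2. f -> v, p -> b, s -> z, t -> d / V _ V: fires at position(s) 7: ulalbaziut
surface: ulalbaziut

cell VEL=ki, RANK=ma, GRD=un:
underlying: ulal-ba-t-gun
1. f -> v, k -> g, p -> b, s -> z, t -> d / _ Z: fires at position(s) 7: ulalbadgun
2. f -> v, p -> b, s -> z, t -> d / V _ V: no change
surface: ulalbadgun

cell VEL=ak, RANK=ma, GRD=un:
underlying: ulal-ba-t-ut
1. f -> v, k -> g, p -> b, s -> z, t -> d / _ Z: no change
2. f -> v, p -> b, s -> z, t -> d / V _ V: fires at position(s) 7: ulalbadut
surface: ulalbadut


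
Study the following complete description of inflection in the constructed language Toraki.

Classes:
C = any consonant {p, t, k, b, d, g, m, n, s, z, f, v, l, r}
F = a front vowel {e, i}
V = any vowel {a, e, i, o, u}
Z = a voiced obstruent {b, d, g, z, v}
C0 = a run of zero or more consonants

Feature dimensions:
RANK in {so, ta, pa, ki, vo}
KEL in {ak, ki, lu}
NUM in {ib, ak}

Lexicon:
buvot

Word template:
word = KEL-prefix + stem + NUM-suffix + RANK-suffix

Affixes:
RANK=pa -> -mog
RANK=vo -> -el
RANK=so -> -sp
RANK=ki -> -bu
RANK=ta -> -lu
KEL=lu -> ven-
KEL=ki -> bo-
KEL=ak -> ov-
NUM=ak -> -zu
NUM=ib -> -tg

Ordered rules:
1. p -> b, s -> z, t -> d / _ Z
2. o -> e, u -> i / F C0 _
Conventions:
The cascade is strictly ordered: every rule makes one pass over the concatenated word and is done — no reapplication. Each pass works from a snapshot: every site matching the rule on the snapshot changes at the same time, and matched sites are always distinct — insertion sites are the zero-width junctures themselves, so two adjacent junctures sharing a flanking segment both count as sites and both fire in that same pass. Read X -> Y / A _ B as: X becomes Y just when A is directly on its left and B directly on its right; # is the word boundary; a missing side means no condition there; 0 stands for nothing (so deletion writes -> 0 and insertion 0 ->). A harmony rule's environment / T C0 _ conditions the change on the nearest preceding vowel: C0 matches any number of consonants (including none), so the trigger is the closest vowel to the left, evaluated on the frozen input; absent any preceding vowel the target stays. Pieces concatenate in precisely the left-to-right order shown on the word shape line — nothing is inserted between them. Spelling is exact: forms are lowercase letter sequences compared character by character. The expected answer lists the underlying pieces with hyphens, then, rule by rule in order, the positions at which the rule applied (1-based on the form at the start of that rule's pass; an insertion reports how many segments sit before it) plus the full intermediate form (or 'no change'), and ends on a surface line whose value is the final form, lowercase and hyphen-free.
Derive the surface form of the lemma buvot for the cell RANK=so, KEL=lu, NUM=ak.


underlying: ven-buvot-zu-sp
1. p -> b, s -> z, t -> d / _ Z: fires at position(s) 8: venbuvodzusp
2. o -> e, u -> i / F C0 _: fires at position(s) 5: venbivodzusp
surface: venbivodzusp


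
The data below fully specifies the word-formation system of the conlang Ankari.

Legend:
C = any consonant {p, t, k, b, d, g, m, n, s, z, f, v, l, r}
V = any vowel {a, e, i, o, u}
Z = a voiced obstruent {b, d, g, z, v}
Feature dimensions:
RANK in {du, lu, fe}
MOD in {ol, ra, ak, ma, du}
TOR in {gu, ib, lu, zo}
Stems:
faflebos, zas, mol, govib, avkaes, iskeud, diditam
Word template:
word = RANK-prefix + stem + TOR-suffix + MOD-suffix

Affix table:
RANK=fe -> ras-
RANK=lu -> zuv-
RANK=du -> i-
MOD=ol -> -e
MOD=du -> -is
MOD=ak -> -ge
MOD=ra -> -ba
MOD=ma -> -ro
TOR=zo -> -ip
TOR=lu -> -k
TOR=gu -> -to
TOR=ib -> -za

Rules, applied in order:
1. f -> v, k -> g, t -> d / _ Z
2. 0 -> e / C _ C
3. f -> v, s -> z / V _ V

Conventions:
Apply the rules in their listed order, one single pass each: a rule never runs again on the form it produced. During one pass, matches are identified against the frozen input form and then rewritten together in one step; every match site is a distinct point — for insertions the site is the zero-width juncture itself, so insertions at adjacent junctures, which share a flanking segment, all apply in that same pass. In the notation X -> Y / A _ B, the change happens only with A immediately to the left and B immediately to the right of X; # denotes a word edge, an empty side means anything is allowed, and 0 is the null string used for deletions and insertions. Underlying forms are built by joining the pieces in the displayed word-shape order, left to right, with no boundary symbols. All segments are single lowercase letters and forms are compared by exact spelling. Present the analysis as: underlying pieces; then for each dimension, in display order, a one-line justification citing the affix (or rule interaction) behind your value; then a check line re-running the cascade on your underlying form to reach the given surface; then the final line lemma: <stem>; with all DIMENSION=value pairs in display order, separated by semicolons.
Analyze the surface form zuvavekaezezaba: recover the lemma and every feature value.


underlying: zuv-avkaes-za-ba
RANK=lu - signalled by the affix zuv-
MOD=ra - signalled by the affix -ba
TOR=ib - signalled by the affix -za
check: zuvavkaeszaba -> zuvavkaeszaba -> zuvavekaesezaba -> zuvavekaezezaba
lemma: avkaes; RANK=lu; MOD=ra; TOR=ib


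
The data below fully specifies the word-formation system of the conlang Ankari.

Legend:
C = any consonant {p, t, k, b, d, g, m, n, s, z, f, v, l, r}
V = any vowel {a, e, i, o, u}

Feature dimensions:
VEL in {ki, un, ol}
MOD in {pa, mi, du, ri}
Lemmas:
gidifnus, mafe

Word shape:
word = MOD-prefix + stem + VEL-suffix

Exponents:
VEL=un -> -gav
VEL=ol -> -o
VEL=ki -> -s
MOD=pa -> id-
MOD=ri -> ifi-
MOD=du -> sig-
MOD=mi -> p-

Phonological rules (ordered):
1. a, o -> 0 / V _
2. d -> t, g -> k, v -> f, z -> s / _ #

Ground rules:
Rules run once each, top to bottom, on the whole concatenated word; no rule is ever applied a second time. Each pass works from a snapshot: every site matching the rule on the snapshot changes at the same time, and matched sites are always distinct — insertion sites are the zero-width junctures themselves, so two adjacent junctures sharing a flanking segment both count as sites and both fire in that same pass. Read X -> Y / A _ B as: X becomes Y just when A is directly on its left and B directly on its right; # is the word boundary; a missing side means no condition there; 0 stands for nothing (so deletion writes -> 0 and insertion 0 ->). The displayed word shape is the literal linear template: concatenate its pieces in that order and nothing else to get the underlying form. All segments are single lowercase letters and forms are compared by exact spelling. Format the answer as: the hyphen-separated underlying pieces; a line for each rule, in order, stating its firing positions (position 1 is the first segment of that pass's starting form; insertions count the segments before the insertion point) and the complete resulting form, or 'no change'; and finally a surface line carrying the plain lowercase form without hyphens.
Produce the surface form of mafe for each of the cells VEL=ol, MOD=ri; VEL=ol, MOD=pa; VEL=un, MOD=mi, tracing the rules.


cell VEL=ol, MOD=ri:
underlying: ifi-mafe-o
1. a, o -> 0 / V _: fires at position(s) 8: ifimafe
2. d -> t, g -> k, v -> f, z -> s / _ #: no change
surface: ifimafe

cell VEL=ol, MOD=pa:
underlying: id-mafe-o
1. a, o -> 0 / V _: fires at position(s) 7: idmafe
2. d -> t, g -> k, v -> f, z -> s / _ #: no change
surface: idmafe

cell VEL=un, MOD=mi:
underlying: p-mafe-gav
1. a, o -> 0 / V _: no change
2. d -> t, g -> k, v -> f, z -> s / _ #: fires at position(s) 8: pmafegaf
surface: pmafegaf


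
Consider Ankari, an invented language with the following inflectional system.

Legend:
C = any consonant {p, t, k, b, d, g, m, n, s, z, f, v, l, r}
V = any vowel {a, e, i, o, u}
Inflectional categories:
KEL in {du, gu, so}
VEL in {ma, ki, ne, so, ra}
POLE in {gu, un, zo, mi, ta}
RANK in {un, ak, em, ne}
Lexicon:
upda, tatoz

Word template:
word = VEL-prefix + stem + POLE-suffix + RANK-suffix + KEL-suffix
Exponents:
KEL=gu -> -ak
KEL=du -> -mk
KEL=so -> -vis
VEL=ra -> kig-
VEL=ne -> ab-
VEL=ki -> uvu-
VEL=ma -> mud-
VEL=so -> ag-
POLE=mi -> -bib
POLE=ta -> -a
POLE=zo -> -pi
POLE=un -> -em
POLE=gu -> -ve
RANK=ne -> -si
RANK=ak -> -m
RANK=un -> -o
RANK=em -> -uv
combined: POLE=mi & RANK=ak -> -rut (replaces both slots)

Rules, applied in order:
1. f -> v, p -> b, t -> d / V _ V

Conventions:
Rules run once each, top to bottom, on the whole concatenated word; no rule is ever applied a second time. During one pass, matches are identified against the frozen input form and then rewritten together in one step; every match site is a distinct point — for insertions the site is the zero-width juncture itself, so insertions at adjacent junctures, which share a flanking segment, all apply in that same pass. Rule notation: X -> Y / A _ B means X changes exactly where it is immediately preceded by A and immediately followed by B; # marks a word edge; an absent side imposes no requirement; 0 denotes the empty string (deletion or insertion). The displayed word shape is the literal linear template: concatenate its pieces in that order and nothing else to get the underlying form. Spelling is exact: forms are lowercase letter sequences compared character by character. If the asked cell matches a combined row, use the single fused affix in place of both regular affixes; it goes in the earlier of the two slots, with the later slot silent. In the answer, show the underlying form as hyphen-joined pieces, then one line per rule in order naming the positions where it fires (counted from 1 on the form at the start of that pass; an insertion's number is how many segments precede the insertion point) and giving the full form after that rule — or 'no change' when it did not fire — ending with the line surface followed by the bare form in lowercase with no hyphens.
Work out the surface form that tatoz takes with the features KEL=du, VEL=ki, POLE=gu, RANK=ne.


underlying: uvu-tatoz-ve-si-mk
1. f -> v, p -> b, t -> d / V _ V: fires at position(s) 4, 6: uvudadozvesimk
surface: uvudadozvesimk


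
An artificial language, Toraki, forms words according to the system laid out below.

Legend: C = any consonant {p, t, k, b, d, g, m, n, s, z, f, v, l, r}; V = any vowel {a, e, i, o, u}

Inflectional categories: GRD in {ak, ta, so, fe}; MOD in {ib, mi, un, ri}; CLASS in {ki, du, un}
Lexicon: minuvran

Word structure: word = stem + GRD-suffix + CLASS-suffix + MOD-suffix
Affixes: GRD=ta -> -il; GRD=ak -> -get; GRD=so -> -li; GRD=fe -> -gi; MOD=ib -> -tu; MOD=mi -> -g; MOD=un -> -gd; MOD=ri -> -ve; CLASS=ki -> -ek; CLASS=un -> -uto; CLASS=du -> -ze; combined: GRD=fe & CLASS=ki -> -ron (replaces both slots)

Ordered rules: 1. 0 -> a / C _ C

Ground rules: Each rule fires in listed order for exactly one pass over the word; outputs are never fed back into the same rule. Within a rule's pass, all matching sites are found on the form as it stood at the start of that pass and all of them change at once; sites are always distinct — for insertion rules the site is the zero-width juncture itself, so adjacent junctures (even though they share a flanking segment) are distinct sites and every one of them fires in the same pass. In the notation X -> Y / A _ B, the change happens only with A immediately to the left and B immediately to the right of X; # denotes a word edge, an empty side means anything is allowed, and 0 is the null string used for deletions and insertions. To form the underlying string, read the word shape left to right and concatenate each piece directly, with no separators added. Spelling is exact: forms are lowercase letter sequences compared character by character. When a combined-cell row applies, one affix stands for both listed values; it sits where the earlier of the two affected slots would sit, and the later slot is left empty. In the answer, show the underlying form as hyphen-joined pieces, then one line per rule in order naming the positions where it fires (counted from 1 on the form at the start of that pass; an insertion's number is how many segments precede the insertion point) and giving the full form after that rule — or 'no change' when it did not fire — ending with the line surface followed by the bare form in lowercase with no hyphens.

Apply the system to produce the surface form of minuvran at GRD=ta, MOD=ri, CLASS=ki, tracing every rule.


underlying: minuvran-il-ek-ve
1. 0 -> a / C _ C: inserts after position(s) 5, 12: minuvaranilekave
surface: minuvaranilekave


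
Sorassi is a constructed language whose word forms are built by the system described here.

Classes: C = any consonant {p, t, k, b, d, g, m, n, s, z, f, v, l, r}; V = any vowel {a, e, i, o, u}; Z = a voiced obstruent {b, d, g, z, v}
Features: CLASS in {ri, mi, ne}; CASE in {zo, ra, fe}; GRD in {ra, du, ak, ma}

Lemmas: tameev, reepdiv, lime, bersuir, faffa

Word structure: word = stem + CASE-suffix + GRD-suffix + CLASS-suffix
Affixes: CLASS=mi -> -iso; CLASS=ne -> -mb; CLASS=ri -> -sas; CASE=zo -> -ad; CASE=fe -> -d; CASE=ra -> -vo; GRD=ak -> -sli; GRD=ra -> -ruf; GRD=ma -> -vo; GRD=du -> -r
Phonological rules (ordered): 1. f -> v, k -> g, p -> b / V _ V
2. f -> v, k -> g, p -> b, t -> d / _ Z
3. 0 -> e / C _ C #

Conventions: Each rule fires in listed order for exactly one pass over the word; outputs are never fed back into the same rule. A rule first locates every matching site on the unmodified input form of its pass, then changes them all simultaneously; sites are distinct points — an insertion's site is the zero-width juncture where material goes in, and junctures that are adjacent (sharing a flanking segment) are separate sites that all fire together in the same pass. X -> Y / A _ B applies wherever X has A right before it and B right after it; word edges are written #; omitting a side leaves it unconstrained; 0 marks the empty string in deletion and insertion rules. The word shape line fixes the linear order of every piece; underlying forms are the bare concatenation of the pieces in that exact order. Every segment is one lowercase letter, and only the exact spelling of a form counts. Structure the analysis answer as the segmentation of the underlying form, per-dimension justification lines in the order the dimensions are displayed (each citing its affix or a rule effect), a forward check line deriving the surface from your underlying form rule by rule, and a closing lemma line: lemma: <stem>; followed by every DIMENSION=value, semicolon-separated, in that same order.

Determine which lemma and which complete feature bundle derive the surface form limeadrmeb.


underlying: lime-ad-r-mb
CLASS=ne - signalled by the affix -mb
CASE=zo - signalled by the affix -ad
GRD=du - signalled by the affix -r
check: limeadrmb -> limeadrmb -> limeadrmb -> limeadrmeb
lemma: lime; CLASS=ne; CASE=zo; GRD=du
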